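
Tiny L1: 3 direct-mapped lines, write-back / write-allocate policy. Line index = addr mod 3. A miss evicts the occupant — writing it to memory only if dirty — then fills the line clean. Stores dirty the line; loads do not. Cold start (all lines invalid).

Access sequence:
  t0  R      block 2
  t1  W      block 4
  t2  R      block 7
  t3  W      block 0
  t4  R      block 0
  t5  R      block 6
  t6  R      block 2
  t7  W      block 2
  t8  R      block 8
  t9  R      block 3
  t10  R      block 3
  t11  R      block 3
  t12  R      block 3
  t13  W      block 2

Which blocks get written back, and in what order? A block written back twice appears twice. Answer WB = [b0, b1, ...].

  0 | R B2 → L2 miss [-]
  1 | W B4 → L1 miss [D]
  2 | R B7 → L1 miss wb→B4 [-]
  3 | W B0 → L0 miss [D]
  4 | R B0 → L0 hit [D]
  5 | R B6 → L0 miss wb→B0 [-]
  6 | R B2 → L2 hit [-]
  7 | W B2 → L2 hit [D]
  8 | R B8 → L2 miss wb→B2 [-]
  9 | R B3 → L0 miss [-]
  10 | R B3 → L0 hit [-]
  11 | R B3 → L0 hit [-]
  12 | R B3 → L0 hit [-]
  13 | W B2 → L2 miss [D]

WB = [4, 0, 2]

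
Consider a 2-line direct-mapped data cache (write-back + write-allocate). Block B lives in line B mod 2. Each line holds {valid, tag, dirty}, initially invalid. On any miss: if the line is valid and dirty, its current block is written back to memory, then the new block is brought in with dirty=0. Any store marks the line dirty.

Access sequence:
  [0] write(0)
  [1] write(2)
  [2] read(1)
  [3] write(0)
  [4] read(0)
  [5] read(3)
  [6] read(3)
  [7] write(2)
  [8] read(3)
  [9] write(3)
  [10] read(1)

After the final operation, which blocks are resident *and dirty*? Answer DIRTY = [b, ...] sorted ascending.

DIRTY = [2]

  0 | W B0 → L0 miss [D]
  1 | W B2 → L0 miss wb→B0 [D]
  2 | R B1 → L1 miss [-]
  3 | W B0 → L0 miss wb→B2 [D]
  4 | R B0 → L0 hit [D]
  5 | R B3 → L1 miss [-]
  6 | R B3 → L1 hit [-]
  7 | W B2 → L0 miss wb→B0 [D]
  8 | R B3 → L1 hit [-]
  9 | W B3 → L1 hit [D]
  10 | R B1 → L1 miss wb→B3 [-]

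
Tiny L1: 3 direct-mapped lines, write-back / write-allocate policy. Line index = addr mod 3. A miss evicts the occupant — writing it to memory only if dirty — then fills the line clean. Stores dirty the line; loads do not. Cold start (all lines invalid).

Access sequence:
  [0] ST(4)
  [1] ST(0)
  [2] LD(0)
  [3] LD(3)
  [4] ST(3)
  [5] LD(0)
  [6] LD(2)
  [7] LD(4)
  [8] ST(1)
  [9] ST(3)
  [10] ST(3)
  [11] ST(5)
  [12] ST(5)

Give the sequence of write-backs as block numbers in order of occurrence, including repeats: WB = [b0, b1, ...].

WB = [0, 3, 4]

  0 | W B4 → L1 miss [D]
  1 | W B0 → L0 miss [D]
  2 | R B0 → L0 hit [D]
  3 | R B3 → L0 miss wb→B0 [-]
  4 | W B3 → L0 hit [D]
  5 | R B0 → L0 miss wb→B3 [-]
  6 | R B2 → L2 miss [-]
  7 | R B4 → L1 hit [D]
  8 | W B1 → L1 miss wb→B4 [D]
  9 | W B3 → L0 miss [D]
  10 | W B3 → L0 hit [D]
  11 | W B5 → L2 miss [D]
  12 | W B5 → L2 hit [D]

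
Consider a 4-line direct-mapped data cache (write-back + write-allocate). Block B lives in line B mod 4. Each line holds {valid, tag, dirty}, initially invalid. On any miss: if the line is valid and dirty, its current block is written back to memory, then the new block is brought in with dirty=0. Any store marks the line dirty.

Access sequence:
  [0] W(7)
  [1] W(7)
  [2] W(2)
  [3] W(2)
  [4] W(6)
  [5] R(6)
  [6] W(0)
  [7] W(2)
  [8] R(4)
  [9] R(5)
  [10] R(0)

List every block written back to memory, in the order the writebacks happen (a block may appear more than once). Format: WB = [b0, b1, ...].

  0 | W B7 → L3 miss [D]
  1 | W B7 → L3 hit [D]
  2 | W B2 → L2 miss [D]
  3 | W B2 → L2 hit [D]
  4 | W B6 → L2 miss wb→B2 [D]
  5 | R B6 → L2 hit [D]
  6 | W B0 → L0 miss [D]
  7 | W B2 → L2 miss wb→B6 [D]
  8 | R B4 → L0 miss wb→B0 [-]
  9 | R B5 → L1 miss [-]
  10 | R B0 → L0 miss [-]

WB = [2, 6, 0]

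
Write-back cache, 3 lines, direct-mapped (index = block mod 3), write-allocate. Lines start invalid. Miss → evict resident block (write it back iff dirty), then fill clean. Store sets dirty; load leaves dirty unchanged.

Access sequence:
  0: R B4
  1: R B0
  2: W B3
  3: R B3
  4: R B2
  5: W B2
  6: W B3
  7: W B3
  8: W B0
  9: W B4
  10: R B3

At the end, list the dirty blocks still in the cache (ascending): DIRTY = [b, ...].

DIRTY = [2, 4]

0: R B4 → L1 miss [-]
1: R B0 → L0 miss [-]
2: W B3 → L0 miss [D]
3: R B3 → L0 hit [D]
4: R B2 → L2 miss [-]
5: W B2 → L2 hit [D]
6: W B3 → L0 hit [D]
7: W B3 → L0 hit [D]
8: W B0 → L0 miss wb→B3 [D]
9: W B4 → L1 hit [D]
10: R B3 → L0 miss wb→B0 [-]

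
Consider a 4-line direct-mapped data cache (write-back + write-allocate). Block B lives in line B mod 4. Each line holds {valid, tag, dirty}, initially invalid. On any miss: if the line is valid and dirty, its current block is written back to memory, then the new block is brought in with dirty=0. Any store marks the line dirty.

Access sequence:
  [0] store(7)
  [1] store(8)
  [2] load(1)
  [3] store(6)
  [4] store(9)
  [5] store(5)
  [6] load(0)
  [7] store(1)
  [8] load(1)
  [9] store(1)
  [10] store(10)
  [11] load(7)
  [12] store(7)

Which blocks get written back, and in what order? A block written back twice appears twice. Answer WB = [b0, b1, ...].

0: W B7 → L3 miss [D]
1: W B8 → L0 miss [D]
2: R B1 → L1 miss [-]
3: W B6 → L2 miss [D]
4: W B9 → L1 miss [D]
5: W B5 → L1 miss wb→B9 [D]
6: R B0 → L0 miss wb→B8 [-]
7: W B1 → L1 miss wb→B5 [D]
8: R B1 → L1 hit [D]
9: W B1 → L1 hit [D]
10: W B10 → L2 miss wb→B6 [D]
11: R B7 → L3 hit [D]
12: W B7 → L3 hit [D]

WB = [9, 8, 5, 6]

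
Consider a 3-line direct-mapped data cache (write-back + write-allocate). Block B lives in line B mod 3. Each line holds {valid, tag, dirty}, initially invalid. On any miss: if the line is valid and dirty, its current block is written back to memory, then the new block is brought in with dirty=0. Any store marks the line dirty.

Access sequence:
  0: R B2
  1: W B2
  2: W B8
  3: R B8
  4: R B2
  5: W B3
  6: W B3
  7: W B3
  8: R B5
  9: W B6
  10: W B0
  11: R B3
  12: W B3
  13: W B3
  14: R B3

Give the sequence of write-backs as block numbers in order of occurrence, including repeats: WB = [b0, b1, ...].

0: R B2 -> L2 miss  d=-]
1: W B2 -> L2 hit  d=D]
2: W B8 -> L2 miss wb->B2  d=D]
3: R B8 -> L2 hit  d=D]
4: R B2 -> L2 miss wb->B8  d=-]
5: W B3 -> L0 miss  d=D]
6: W B3 -> L0 hit  d=D]
7: W B3 -> L0 hit  d=D]
8: R B5 -> L2 miss  d=-]
9: W B6 -> L0 miss wb->B3  d=D]
10: W B0 -> L0 miss wb->B6  d=D]
11: R B3 -> L0 miss wb->B0  d=-]
12: W B3 -> L0 hit  d=D]
13: W B3 -> L0 hit  d=D]
14: R B3 -> L0 hit  d=D]

WB = [2, 8, 3, 6, 0]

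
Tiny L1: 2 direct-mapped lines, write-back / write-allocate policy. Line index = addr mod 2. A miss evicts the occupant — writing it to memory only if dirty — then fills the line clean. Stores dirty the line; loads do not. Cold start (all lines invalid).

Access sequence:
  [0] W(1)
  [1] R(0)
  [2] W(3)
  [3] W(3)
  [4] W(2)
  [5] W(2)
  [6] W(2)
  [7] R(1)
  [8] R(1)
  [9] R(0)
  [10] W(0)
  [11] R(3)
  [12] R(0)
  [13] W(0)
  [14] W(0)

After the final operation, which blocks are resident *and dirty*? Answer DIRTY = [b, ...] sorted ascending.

  0 | W B1 → L1 miss [D]
  1 | R B0 → L0 miss [-]
  2 | W B3 → L1 miss wb→B1 [D]
  3 | W B3 → L1 hit [D]
  4 | W B2 → L0 miss [D]
  5 | W B2 → L0 hit [D]
  6 | W B2 → L0 hit [D]
  7 | R B1 → L1 miss wb→B3 [-]
  8 | R B1 → L1 hit [-]
  9 | R B0 → L0 miss wb→B2 [-]
  10 | W B0 → L0 hit [D]
  11 | R B3 → L1 miss [-]
  12 | R B0 → L0 hit [D]
  13 | W B0 → L0 hit [D]
  14 | W B0 → L0 hit [D]

DIRTY = [0]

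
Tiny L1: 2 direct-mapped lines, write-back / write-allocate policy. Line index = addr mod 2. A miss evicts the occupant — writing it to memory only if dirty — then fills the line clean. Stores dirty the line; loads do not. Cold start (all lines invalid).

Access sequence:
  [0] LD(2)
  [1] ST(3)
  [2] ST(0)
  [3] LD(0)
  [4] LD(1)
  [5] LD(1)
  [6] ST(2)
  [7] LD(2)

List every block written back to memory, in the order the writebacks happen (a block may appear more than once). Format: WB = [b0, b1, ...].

WB = [3, 0]

0: R B2 → L0 miss [-]
1: W B3 → L1 miss [D]
2: W B0 → L0 miss [D]
3: R B0 → L0 hit [D]
4: R B1 → L1 miss wb→B3 [-]
5: R B1 → L1 hit [-]
6: W B2 → L0 miss wb→B0 [D]
7: R B2 → L0 hit [D]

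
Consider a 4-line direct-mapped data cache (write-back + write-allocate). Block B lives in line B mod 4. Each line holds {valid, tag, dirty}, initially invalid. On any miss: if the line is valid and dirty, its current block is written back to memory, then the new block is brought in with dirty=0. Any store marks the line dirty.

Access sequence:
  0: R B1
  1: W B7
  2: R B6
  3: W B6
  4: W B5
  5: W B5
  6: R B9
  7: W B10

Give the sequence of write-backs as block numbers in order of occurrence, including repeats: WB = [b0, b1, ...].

0: R B1 → L1 miss [-]
1: W B7 → L3 miss [D]
2: R B6 → L2 miss [-]
3: W B6 → L2 hit [D]
4: W B5 → L1 miss [D]
5: W B5 → L1 hit [D]
6: R B9 → L1 miss wb→B5 [-]
7: W B10 → L2 miss wb→B6 [D]

WB = [5, 6]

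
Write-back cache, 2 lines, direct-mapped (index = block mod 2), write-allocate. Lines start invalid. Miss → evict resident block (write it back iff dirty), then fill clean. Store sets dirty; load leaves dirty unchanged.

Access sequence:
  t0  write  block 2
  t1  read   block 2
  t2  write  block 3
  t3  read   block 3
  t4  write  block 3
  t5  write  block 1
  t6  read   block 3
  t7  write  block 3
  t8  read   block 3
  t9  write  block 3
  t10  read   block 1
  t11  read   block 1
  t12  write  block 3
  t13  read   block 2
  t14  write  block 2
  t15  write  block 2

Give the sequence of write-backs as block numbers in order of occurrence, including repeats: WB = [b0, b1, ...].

WB = [3, 1, 3]

0: W B2 → L0 miss [D]
1: R B2 → L0 hit [D]
2: W B3 → L1 miss [D]
3: R B3 → L1 hit [D]
4: W B3 → L1 hit [D]
5: W B1 → L1 miss wb→B3 [D]
6: R B3 → L1 miss wb→B1 [-]
7: W B3 → L1 hit [D]
8: R B3 → L1 hit [D]
9: W B3 → L1 hit [D]
10: R B1 → L1 miss wb→B3 [-]
11: R B1 → L1 hit [-]
12: W B3 → L1 miss [D]
13: R B2 → L0 hit [D]
14: W B2 → L0 hit [D]
15: W B2 → L0 hit [D]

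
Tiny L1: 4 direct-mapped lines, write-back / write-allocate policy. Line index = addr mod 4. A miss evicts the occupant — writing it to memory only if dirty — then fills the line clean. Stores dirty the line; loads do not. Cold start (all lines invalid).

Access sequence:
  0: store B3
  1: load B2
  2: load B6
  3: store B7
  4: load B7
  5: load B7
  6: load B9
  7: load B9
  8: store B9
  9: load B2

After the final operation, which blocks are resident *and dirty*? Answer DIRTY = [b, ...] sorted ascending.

DIRTY = [7, 9]

0: W B3 -> L3 miss  d=D]
1: R B2 -> L2 miss  d=-]
2: R B6 -> L2 miss  d=-]
3: W B7 -> L3 miss wb->B3  d=D]
4: R B7 -> L3 hit  d=D]
5: R B7 -> L3 hit  d=D]
6: R B9 -> L1 miss  d=-]
7: R B9 -> L1 hit  d=-]
8: W B9 -> L1 hit  d=D]
9: R B2 -> L2 miss  d=-]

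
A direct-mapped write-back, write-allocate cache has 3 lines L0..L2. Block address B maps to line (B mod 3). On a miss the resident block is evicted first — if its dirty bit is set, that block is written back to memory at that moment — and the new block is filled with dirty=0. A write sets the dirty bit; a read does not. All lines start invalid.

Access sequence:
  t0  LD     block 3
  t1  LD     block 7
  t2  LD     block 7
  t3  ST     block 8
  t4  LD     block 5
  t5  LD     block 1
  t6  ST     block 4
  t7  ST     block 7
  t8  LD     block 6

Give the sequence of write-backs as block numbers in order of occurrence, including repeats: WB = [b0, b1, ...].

0: R B3 → L0 miss [-]
1: R B7 → L1 miss [-]
2: R B7 → L1 hit [-]
3: W B8 → L2 miss [D]
4: R B5 → L2 miss wb→B8 [-]
5: R B1 → L1 miss [-]
6: W B4 → L1 miss [D]
7: W B7 → L1 miss wb→B4 [D]
8: R B6 → L0 miss [-]

WB = [8, 4]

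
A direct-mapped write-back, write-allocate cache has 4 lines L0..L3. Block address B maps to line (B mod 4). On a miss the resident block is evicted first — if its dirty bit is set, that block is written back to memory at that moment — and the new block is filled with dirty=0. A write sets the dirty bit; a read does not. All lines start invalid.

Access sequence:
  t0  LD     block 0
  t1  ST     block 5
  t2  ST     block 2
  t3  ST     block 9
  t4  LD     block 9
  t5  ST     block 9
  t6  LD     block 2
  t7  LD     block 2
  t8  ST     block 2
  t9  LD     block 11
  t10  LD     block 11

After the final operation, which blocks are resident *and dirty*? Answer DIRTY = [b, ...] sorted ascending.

0: R B0 -> L0 miss  d=-]
1: W B5 -> L1 miss  d=D]
2: W B2 -> L2 miss  d=D]
3: W B9 -> L1 miss wb->B5  d=D]
4: R B9 -> L1 hit  d=D]
5: W B9 -> L1 hit  d=D]
6: R B2 -> L2 hit  d=D]
7: R B2 -> L2 hit  d=D]
8: W B2 -> L2 hit  d=D]
9: R B11 -> L3 miss  d=-]
10: R B11 -> L3 hit  d=-]

DIRTY = [2, 9]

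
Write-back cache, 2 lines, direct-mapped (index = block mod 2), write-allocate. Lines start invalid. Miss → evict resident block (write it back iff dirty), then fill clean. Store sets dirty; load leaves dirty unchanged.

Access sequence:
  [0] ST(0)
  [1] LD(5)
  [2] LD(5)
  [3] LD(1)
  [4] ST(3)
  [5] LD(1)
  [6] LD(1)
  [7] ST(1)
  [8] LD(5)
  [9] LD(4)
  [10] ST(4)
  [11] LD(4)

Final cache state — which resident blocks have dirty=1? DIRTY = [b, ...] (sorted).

0: W B0 -> L0 miss  d=D]
1: R B5 -> L1 miss  d=-]
2: R B5 -> L1 hit  d=-]
3: R B1 -> L1 miss  d=-]
4: W B3 -> L1 miss  d=D]
5: R B1 -> L1 miss wb->B3  d=-]
6: R B1 -> L1 hit  d=-]
7: W B1 -> L1 hit  d=D]
8: R B5 -> L1 miss wb->B1  d=-]
9: R B4 -> L0 miss wb->B0  d=-]
10: W B4 -> L0 hit  d=D]
11: R B4 -> L0 hit  d=D]

DIRTY = [4]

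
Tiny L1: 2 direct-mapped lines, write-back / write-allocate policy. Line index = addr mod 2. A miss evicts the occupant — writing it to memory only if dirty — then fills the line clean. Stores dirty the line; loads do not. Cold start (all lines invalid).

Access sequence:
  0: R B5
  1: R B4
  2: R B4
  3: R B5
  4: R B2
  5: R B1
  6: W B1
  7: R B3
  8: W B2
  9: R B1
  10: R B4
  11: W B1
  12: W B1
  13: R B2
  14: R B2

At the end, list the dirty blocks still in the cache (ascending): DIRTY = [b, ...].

DIRTY = [1]

0: R B5 -> L1 miss  d=-]
1: R B4 -> L0 miss  d=-]
2: R B4 -> L0 hit  d=-]
3: R B5 -> L1 hit  d=-]
4: R B2 -> L0 miss  d=-]
5: R B1 -> L1 miss  d=-]
6: W B1 -> L1 hit  d=D]
7: R B3 -> L1 miss wb->B1  d=-]
8: W B2 -> L0 hit  d=D]
9: R B1 -> L1 miss  d=-]
10: R B4 -> L0 miss wb->B2  d=-]
11: W B1 -> L1 hit  d=D]
12: W B1 -> L1 hit  d=D]
13: R B2 -> L0 miss  d=-]
14: R B2 -> L0 hit  d=-]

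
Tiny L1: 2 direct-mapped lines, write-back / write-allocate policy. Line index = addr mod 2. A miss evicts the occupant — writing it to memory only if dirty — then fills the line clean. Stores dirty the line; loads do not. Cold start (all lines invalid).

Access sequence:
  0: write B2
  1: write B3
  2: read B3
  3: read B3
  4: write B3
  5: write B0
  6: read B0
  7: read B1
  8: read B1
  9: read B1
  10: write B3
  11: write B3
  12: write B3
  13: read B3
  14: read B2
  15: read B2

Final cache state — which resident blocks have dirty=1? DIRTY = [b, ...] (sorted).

DIRTY = [3]

  0 | W B2 → L0 miss [D]
  1 | W B3 → L1 miss [D]
  2 | R B3 → L1 hit [D]
  3 | R B3 → L1 hit [D]
  4 | W B3 → L1 hit [D]
  5 | W B0 → L0 miss wb→B2 [D]
  6 | R B0 → L0 hit [D]
  7 | R B1 → L1 miss wb→B3 [-]
  8 | R B1 → L1 hit [-]
  9 | R B1 → L1 hit [-]
  10 | W B3 → L1 miss [D]
  11 | W B3 → L1 hit [D]
  12 | W B3 → L1 hit [D]
  13 | R B3 → L1 hit [D]
  14 | R B2 → L0 miss wb→B0 [-]
  15 | R B2 → L0 hit [-]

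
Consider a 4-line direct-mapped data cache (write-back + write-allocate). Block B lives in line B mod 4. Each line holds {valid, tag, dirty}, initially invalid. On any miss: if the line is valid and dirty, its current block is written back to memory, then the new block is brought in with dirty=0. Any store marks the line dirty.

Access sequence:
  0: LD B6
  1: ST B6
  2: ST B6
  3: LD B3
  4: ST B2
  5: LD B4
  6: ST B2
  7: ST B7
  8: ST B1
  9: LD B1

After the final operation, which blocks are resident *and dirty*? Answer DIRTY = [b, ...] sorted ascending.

0: R B6 → L2 miss [-]
1: W B6 → L2 hit [D]
2: W B6 → L2 hit [D]
3: R B3 → L3 miss [-]
4: W B2 → L2 miss wb→B6 [D]
5: R B4 → L0 miss [-]
6: W B2 → L2 hit [D]
7: W B7 → L3 miss [D]
8: W B1 → L1 miss [D]
9: R B1 → L1 hit [D]

DIRTY = [1, 2, 7]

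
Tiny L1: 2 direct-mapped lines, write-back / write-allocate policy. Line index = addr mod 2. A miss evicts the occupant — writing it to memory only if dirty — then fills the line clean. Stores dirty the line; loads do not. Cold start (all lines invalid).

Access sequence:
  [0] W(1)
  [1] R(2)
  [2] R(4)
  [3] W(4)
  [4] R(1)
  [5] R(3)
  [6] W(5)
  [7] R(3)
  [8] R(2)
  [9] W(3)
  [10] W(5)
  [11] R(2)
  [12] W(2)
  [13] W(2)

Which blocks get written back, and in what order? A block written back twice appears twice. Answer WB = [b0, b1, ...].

  0 | W B1 → L1 miss [D]
  1 | R B2 → L0 miss [-]
  2 | R B4 → L0 miss [-]
  3 | W B4 → L0 hit [D]
  4 | R B1 → L1 hit [D]
  5 | R B3 → L1 miss wb→B1 [-]
  6 | W B5 → L1 miss [D]
  7 | R B3 → L1 miss wb→B5 [-]
  8 | R B2 → L0 miss wb→B4 [-]
  9 | W B3 → L1 hit [D]
  10 | W B5 → L1 miss wb→B3 [D]
  11 | R B2 → L0 hit [-]
  12 | W B2 → L0 hit [D]
  13 | W B2 → L0 hit [D]

WB = [1, 5, 4, 3]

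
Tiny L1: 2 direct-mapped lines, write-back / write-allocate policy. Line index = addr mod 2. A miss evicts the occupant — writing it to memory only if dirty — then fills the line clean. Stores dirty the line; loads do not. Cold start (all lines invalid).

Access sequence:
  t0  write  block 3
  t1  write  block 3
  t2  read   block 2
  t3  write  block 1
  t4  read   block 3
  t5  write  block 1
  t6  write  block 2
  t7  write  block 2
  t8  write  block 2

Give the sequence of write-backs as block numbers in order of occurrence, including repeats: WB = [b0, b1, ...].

0: W B3 -> L1 miss  d=D]
1: W B3 -> L1 hit  d=D]
2: R B2 -> L0 miss  d=-]
3: W B1 -> L1 miss wb->B3  d=D]
4: R B3 -> L1 miss wb->B1  d=-]
5: W B1 -> L1 miss  d=D]
6: W B2 -> L0 hit  d=D]
7: W B2 -> L0 hit  d=D]
8: W B2 -> L0 hit  d=D]

WB = [3, 1]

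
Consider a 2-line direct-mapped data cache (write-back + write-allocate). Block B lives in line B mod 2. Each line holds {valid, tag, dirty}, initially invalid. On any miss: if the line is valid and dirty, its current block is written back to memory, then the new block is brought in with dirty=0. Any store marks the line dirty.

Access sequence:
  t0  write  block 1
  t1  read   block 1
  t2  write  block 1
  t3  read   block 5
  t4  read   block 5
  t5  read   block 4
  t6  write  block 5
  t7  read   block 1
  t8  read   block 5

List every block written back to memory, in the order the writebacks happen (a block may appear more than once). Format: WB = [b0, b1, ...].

0: W B1 -> L1 miss  d=D]
1: R B1 -> L1 hit  d=D]
2: W B1 -> L1 hit  d=D]
3: R B5 -> L1 miss wb->B1  d=-]
4: R B5 -> L1 hit  d=-]
5: R B4 -> L0 miss  d=-]
6: W B5 -> L1 hit  d=D]
7: R B1 -> L1 miss wb->B5  d=-]
8: R B5 -> L1 miss  d=-]

WB = [1, 5]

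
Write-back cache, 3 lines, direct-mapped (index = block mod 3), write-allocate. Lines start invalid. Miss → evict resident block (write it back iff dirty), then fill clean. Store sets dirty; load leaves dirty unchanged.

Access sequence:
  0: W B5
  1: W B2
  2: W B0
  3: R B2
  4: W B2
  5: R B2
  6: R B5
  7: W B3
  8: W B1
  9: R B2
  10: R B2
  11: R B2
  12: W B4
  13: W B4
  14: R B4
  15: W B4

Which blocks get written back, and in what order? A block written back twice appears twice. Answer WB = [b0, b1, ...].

0: W B5 -> L2 miss  d=D]
1: W B2 -> L2 miss wb->B5  d=D]
2: W B0 -> L0 miss  d=D]
3: R B2 -> L2 hit  d=D]
4: W B2 -> L2 hit  d=D]
5: R B2 -> L2 hit  d=D]
6: R B5 -> L2 miss wb->B2  d=-]
7: W B3 -> L0 miss wb->B0  d=D]
8: W B1 -> L1 miss  d=D]
9: R B2 -> L2 miss  d=-]
10: R B2 -> L2 hit  d=-]
11: R B2 -> L2 hit  d=-]
12: W B4 -> L1 miss wb->B1  d=D]
13: W B4 -> L1 hit  d=D]
14: R B4 -> L1 hit  d=D]
15: W B4 -> L1 hit  d=D]

WB = [5, 2, 0, 1]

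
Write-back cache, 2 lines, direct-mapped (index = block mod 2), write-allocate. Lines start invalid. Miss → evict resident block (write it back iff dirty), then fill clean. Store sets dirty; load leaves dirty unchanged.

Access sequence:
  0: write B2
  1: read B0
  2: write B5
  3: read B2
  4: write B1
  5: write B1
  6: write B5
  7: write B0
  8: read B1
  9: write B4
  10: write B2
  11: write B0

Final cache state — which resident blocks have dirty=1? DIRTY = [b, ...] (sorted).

0: W B2 -> L0 miss  d=D]
1: R B0 -> L0 miss wb->B2  d=-]
2: W B5 -> L1 miss  d=D]
3: R B2 -> L0 miss  d=-]
4: W B1 -> L1 miss wb->B5  d=D]
5: W B1 -> L1 hit  d=D]
6: W B5 -> L1 miss wb->B1  d=D]
7: W B0 -> L0 miss  d=D]
8: R B1 -> L1 miss wb->B5  d=-]
9: W B4 -> L0 miss wb->B0  d=D]
10: W B2 -> L0 miss wb->B4  d=D]
11: W B0 -> L0 miss wb->B2  d=D]

DIRTY = [0]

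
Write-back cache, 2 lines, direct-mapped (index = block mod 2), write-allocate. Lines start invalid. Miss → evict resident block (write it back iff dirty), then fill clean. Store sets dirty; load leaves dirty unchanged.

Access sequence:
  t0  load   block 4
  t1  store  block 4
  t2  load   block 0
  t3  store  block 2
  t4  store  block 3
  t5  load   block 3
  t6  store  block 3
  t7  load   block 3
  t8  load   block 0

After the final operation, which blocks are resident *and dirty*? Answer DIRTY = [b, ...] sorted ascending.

DIRTY = [3]

  0 | R B4 → L0 miss [-]
  1 | W B4 → L0 hit [D]
  2 | R B0 → L0 miss wb→B4 [-]
  3 | W B2 → L0 miss [D]
  4 | W B3 → L1 miss [D]
  5 | R B3 → L1 hit [D]
  6 | W B3 → L1 hit [D]
  7 | R B3 → L1 hit [D]
  8 | R B0 → L0 miss wb→B2 [-]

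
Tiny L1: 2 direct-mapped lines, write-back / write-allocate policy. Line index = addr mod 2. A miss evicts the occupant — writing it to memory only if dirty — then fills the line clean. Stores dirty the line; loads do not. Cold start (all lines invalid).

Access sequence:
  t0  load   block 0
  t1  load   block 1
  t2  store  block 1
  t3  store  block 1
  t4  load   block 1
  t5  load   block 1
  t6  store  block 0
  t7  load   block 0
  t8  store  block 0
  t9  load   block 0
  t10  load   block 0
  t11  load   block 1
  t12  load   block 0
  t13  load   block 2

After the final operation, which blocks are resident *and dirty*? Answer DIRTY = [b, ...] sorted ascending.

DIRTY = [1]

0: R B0 -> L0 miss  d=-]
1: R B1 -> L1 miss  d=-]
2: W B1 -> L1 hit  d=D]
3: W B1 -> L1 hit  d=D]
4: R B1 -> L1 hit  d=D]
5: R B1 -> L1 hit  d=D]
6: W B0 -> L0 hit  d=D]
7: R B0 -> L0 hit  d=D]
8: W B0 -> L0 hit  d=D]
9: R B0 -> L0 hit  d=D]
10: R B0 -> L0 hit  d=D]
11: R B1 -> L1 hit  d=D]
12: R B0 -> L0 hit  d=D]
13: R B2 -> L0 miss wb->B0  d=-]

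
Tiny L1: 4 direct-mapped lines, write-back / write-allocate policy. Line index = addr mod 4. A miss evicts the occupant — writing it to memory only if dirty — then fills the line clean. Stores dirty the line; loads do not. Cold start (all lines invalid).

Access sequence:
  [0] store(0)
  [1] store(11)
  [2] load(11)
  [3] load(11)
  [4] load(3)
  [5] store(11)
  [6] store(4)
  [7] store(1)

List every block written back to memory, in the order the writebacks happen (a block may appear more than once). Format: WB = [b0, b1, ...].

WB = [11, 0]

0: W B0 -> L0 miss  d=D]
1: W B11 -> L3 miss  d=D]
2: R B11 -> L3 hit  d=D]
3: R B11 -> L3 hit  d=D]
4: R B3 -> L3 miss wb->B11  d=-]
5: W B11 -> L3 miss  d=D]
6: W B4 -> L0 miss wb->B0  d=D]
7: W B1 -> L1 miss  d=D]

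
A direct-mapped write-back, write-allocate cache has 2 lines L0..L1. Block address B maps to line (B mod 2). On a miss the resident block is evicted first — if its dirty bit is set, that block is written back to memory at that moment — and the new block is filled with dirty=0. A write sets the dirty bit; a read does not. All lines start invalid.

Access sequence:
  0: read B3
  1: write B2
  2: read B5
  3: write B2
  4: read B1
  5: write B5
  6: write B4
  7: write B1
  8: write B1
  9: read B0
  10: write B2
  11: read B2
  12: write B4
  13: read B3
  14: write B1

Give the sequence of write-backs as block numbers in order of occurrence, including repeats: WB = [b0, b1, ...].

WB = [2, 5, 4, 2, 1]

  0 | R B3 → L1 miss [-]
  1 | W B2 → L0 miss [D]
  2 | R B5 → L1 miss [-]
  3 | W B2 → L0 hit [D]
  4 | R B1 → L1 miss [-]
  5 | W B5 → L1 miss [D]
  6 | W B4 → L0 miss wb→B2 [D]
  7 | W B1 → L1 miss wb→B5 [D]
  8 | W B1 → L1 hit [D]
  9 | R B0 → L0 miss wb→B4 [-]
  10 | W B2 → L0 miss [D]
  11 | R B2 → L0 hit [D]
  12 | W B4 → L0 miss wb→B2 [D]
  13 | R B3 → L1 miss wb→B1 [-]
  14 | W B1 → L1 miss [D]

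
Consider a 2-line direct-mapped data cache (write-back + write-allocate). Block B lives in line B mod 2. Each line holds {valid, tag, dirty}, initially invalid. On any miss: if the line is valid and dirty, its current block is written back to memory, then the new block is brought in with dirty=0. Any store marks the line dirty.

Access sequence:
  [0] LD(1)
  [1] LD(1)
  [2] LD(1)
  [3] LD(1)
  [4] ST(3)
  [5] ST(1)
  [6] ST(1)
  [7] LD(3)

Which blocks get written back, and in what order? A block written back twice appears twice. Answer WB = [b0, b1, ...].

WB = [3, 1]

0: R B1 → L1 miss [-]
1: R B1 → L1 hit [-]
2: R B1 → L1 hit [-]
3: R B1 → L1 hit [-]
4: W B3 → L1 miss [D]
5: W B1 → L1 miss wb→B3 [D]
6: W B1 → L1 hit [D]
7: R B3 → L1 miss wb→B1 [-]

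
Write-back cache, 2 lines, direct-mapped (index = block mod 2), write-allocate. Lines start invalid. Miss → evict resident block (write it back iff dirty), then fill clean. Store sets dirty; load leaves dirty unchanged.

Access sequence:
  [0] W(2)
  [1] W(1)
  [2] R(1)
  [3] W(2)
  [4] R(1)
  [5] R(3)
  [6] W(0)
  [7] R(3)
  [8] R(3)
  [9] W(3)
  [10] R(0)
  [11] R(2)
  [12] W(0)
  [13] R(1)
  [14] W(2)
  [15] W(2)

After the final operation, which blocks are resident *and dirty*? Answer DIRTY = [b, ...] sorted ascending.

DIRTY = [2]

0: W B2 → L0 miss [D]
1: W B1 → L1 miss [D]
2: R B1 → L1 hit [D]
3: W B2 → L0 hit [D]
4: R B1 → L1 hit [D]
5: R B3 → L1 miss wb→B1 [-]
6: W B0 → L0 miss wb→B2 [D]
7: R B3 → L1 hit [-]
8: R B3 → L1 hit [-]
9: W B3 → L1 hit [D]
10: R B0 → L0 hit [D]
11: R B2 → L0 miss wb→B0 [-]
12: W B0 → L0 miss [D]
13: R B1 → L1 miss wb→B3 [-]
14: W B2 → L0 miss wb→B0 [D]
15: W B2 → L0 hit [D]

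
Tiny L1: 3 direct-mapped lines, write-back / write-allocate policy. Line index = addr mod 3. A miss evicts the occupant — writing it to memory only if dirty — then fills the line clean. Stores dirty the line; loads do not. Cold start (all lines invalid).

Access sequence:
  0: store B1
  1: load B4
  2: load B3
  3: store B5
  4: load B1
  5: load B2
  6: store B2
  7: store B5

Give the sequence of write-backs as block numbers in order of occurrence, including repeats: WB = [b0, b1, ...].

WB = [1, 5, 2]

  0 | W B1 → L1 miss [D]
  1 | R B4 → L1 miss wb→B1 [-]
  2 | R B3 → L0 miss [-]
  3 | W B5 → L2 miss [D]
  4 | R B1 → L1 miss [-]
  5 | R B2 → L2 miss wb→B5 [-]
  6 | W B2 → L2 hit [D]
  7 | W B5 → L2 miss wb→B2 [D]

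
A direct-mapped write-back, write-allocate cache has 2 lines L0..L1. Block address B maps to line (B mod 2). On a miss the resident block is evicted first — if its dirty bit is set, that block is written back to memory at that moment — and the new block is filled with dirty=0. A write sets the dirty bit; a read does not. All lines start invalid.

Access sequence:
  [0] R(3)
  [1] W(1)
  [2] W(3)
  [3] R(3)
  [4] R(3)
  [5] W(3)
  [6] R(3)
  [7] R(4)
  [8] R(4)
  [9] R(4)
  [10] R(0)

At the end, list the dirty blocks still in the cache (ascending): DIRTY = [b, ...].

DIRTY = [3]

  0 | R B3 → L1 miss [-]
  1 | W B1 → L1 miss [D]
  2 | W B3 → L1 miss wb→B1 [D]
  3 | R B3 → L1 hit [D]
  4 | R B3 → L1 hit [D]
  5 | W B3 → L1 hit [D]
  6 | R B3 → L1 hit [D]
  7 | R B4 → L0 miss [-]
  8 | R B4 → L0 hit [-]
  9 | R B4 → L0 hit [-]
  10 | R B0 → L0 miss [-]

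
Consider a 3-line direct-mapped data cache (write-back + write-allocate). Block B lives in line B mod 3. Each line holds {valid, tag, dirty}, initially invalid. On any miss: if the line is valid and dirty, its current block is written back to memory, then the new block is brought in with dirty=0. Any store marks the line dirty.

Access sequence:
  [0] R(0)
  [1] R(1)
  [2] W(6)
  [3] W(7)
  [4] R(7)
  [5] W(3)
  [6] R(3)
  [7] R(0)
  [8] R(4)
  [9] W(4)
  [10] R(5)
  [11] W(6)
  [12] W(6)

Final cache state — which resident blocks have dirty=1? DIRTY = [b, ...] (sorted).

  0 | R B0 → L0 miss [-]
  1 | R B1 → L1 miss [-]
  2 | W B6 → L0 miss [D]
  3 | W B7 → L1 miss [D]
  4 | R B7 → L1 hit [D]
  5 | W B3 → L0 miss wb→B6 [D]
  6 | R B3 → L0 hit [D]
  7 | R B0 → L0 miss wb→B3 [-]
  8 | R B4 → L1 miss wb→B7 [-]
  9 | W B4 → L1 hit [D]
  10 | R B5 → L2 miss [-]
  11 | W B6 → L0 miss [D]
  12 | W B6 → L0 hit [D]

DIRTY = [4, 6]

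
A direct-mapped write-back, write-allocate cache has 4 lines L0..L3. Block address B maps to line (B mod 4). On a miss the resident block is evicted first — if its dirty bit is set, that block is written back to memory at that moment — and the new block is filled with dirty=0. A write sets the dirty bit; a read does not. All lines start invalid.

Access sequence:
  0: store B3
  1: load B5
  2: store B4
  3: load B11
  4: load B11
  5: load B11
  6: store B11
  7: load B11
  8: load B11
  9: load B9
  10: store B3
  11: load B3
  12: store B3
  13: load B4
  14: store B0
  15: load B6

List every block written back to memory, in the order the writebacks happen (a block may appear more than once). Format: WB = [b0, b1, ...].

WB = [3, 11, 4]

0: W B3 → L3 miss [D]
1: R B5 → L1 miss [-]
2: W B4 → L0 miss [D]
3: R B11 → L3 miss wb→B3 [-]
4: R B11 → L3 hit [-]
5: R B11 → L3 hit [-]
6: W B11 → L3 hit [D]
7: R B11 → L3 hit [D]
8: R B11 → L3 hit [D]
9: R B9 → L1 miss [-]
10: W B3 → L3 miss wb→B11 [D]
11: R B3 → L3 hit [D]
12: W B3 → L3 hit [D]
13: R B4 → L0 hit [D]
14: W B0 → L0 miss wb→B4 [D]
15: R B6 → L2 miss [-]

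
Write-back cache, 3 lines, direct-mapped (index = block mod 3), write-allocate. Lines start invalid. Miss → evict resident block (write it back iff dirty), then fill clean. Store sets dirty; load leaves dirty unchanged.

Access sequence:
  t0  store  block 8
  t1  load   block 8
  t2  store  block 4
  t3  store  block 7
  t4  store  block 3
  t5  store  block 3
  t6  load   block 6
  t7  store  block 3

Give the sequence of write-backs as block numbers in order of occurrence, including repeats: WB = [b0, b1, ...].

WB = [4, 3]

0: W B8 -> L2 miss  d=D]
1: R B8 -> L2 hit  d=D]
2: W B4 -> L1 miss  d=D]
3: W B7 -> L1 miss wb->B4  d=D]
4: W B3 -> L0 miss  d=D]
5: W B3 -> L0 hit  d=D]
6: R B6 -> L0 miss wb->B3  d=-]
7: W B3 -> L0 miss  d=D]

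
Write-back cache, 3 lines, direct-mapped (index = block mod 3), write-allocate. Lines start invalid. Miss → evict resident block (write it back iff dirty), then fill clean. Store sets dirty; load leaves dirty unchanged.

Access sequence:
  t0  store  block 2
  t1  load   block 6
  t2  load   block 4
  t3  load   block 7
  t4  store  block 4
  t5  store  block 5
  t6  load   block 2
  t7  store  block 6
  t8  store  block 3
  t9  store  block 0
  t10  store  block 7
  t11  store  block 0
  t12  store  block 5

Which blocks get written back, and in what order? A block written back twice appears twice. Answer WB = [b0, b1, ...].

WB = [2, 5, 6, 3, 4]

0: W B2 -> L2 miss  d=D]
1: R B6 -> L0 miss  d=-]
2: R B4 -> L1 miss  d=-]
3: R B7 -> L1 miss  d=-]
4: W B4 -> L1 miss  d=D]
5: W B5 -> L2 miss wb->B2  d=D]
6: R B2 -> L2 miss wb->B5  d=-]
7: W B6 -> L0 hit  d=D]
8: W B3 -> L0 miss wb->B6  d=D]
9: W B0 -> L0 miss wb->B3  d=D]
10: W B7 -> L1 miss wb->B4  d=D]
11: W B0 -> L0 hit  d=D]
12: W B5 -> L2 miss  d=D]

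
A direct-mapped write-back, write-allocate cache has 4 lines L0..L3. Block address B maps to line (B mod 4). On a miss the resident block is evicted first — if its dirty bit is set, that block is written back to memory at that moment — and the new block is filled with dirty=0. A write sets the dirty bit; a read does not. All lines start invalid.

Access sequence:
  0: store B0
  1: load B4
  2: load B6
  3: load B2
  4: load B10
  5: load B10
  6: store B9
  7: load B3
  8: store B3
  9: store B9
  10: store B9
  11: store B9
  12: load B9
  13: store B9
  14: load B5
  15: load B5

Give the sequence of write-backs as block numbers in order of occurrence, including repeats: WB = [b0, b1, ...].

  0 | W B0 → L0 miss [D]
  1 | R B4 → L0 miss wb→B0 [-]
  2 | R B6 → L2 miss [-]
  3 | R B2 → L2 miss [-]
  4 | R B10 → L2 miss [-]
  5 | R B10 → L2 hit [-]
  6 | W B9 → L1 miss [D]
  7 | R B3 → L3 miss [-]
  8 | W B3 → L3 hit [D]
  9 | W B9 → L1 hit [D]
  10 | W B9 → L1 hit [D]
  11 | W B9 → L1 hit [D]
  12 | R B9 → L1 hit [D]
  13 | W B9 → L1 hit [D]
  14 | R B5 → L1 miss wb→B9 [-]
  15 | R B5 → L1 hit [-]

WB = [0, 9]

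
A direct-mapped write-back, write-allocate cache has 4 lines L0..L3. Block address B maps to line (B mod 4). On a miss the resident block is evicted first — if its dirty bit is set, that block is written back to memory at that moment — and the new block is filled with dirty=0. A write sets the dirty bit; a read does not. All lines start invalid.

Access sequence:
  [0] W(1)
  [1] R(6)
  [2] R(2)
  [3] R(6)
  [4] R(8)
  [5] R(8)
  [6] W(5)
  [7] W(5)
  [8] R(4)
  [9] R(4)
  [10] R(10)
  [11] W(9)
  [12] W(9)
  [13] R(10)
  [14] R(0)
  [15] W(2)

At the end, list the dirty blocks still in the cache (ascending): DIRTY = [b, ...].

DIRTY = [2, 9]

  0 | W B1 → L1 miss [D]
  1 | R B6 → L2 miss [-]
  2 | R B2 → L2 miss [-]
  3 | R B6 → L2 miss [-]
  4 | R B8 → L0 miss [-]
  5 | R B8 → L0 hit [-]
  6 | W B5 → L1 miss wb→B1 [D]
  7 | W B5 → L1 hit [D]
  8 | R B4 → L0 miss [-]
  9 | R B4 → L0 hit [-]
  10 | R B10 → L2 miss [-]
  11 | W B9 → L1 miss wb→B5 [D]
  12 | W B9 → L1 hit [D]
  13 | R B10 → L2 hit [-]
  14 | R B0 → L0 miss [-]
  15 | W B2 → L2 miss [D]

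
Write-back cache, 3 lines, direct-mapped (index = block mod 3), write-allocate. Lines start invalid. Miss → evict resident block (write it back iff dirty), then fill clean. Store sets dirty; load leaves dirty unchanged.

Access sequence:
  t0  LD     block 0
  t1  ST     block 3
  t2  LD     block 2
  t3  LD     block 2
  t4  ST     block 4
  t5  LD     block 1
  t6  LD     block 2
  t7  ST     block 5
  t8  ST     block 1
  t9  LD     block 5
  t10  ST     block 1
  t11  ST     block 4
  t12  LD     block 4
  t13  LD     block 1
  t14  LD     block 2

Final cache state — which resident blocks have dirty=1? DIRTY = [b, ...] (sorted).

0: R B0 → L0 miss [-]
1: W B3 → L0 miss [D]
2: R B2 → L2 miss [-]
3: R B2 → L2 hit [-]
4: W B4 → L1 miss [D]
5: R B1 → L1 miss wb→B4 [-]
6: R B2 → L2 hit [-]
7: W B5 → L2 miss [D]
8: W B1 → L1 hit [D]
9: R B5 → L2 hit [D]
10: W B1 → L1 hit [D]
11: W B4 → L1 miss wb→B1 [D]
12: R B4 → L1 hit [D]
13: R B1 → L1 miss wb→B4 [-]
14: R B2 → L2 miss wb→B5 [-]

DIRTY = [3]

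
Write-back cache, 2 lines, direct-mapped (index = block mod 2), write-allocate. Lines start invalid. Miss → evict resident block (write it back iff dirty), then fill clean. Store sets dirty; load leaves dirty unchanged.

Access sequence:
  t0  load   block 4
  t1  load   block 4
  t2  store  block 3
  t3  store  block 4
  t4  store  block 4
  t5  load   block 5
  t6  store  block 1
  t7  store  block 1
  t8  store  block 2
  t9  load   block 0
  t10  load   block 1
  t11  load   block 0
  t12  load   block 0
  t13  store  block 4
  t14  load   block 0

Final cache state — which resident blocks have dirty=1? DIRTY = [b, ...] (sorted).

DIRTY = [1]

0: R B4 → L0 miss [-]
1: R B4 → L0 hit [-]
2: W B3 → L1 miss [D]
3: W B4 → L0 hit [D]
4: W B4 → L0 hit [D]
5: R B5 → L1 miss wb→B3 [-]
6: W B1 → L1 miss [D]
7: W B1 → L1 hit [D]
8: W B2 → L0 miss wb→B4 [D]
9: R B0 → L0 miss wb→B2 [-]
10: R B1 → L1 hit [D]
11: R B0 → L0 hit [-]
12: R B0 → L0 hit [-]
13: W B4 → L0 miss [D]
14: R B0 → L0 miss wb→B4 [-]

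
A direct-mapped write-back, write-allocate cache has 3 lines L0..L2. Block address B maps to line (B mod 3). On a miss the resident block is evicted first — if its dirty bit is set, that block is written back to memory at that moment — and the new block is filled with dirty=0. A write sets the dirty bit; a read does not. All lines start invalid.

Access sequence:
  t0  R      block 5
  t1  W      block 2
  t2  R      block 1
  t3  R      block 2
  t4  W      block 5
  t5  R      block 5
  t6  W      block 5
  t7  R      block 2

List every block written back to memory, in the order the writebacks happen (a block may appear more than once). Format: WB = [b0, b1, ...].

WB = [2, 5]

0: R B5 → L2 miss [-]
1: W B2 → L2 miss [D]
2: R B1 → L1 miss [-]
3: R B2 → L2 hit [D]
4: W B5 → L2 miss wb→B2 [D]
5: R B5 → L2 hit [D]
6: W B5 → L2 hit [D]
7: R B2 → L2 miss wb→B5 [-]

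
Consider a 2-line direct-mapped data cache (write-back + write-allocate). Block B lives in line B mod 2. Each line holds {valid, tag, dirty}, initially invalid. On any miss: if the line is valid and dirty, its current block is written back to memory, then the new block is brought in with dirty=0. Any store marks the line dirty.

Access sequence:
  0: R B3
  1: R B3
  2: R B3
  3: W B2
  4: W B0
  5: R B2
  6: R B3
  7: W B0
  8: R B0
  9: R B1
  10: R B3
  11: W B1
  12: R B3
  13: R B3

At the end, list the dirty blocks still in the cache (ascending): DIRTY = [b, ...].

0: R B3 → L1 miss [-]
1: R B3 → L1 hit [-]
2: R B3 → L1 hit [-]
3: W B2 → L0 miss [D]
4: W B0 → L0 miss wb→B2 [D]
5: R B2 → L0 miss wb→B0 [-]
6: R B3 → L1 hit [-]
7: W B0 → L0 miss [D]
8: R B0 → L0 hit [D]
9: R B1 → L1 miss [-]
10: R B3 → L1 miss [-]
11: W B1 → L1 miss [D]
12: R B3 → L1 miss wb→B1 [-]
13: R B3 → L1 hit [-]

DIRTY = [0]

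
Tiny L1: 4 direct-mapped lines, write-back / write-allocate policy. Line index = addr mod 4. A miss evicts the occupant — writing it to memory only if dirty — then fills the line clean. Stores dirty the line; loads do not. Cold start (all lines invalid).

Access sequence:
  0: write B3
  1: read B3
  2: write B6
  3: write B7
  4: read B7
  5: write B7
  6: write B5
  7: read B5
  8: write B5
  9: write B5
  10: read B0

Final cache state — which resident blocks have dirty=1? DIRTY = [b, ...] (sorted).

DIRTY = [5, 6, 7]

  0 | W B3 → L3 miss [D]
  1 | R B3 → L3 hit [D]
  2 | W B6 → L2 miss [D]
  3 | W B7 → L3 miss wb→B3 [D]
  4 | R B7 → L3 hit [D]
  5 | W B7 → L3 hit [D]
  6 | W B5 → L1 miss [D]
  7 | R B5 → L1 hit [D]
  8 | W B5 → L1 hit [D]
  9 | W B5 → L1 hit [D]
  10 | R B0 → L0 miss [-]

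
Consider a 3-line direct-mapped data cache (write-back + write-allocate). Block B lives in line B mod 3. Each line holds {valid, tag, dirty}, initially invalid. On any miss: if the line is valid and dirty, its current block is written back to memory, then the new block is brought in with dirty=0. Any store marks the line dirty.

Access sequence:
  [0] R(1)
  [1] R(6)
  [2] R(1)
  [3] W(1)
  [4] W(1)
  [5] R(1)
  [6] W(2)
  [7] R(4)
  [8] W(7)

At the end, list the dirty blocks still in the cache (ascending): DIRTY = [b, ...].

0: R B1 -> L1 miss  d=-]
1: R B6 -> L0 miss  d=-]
2: R B1 -> L1 hit  d=-]
3: W B1 -> L1 hit  d=D]
4: W B1 -> L1 hit  d=D]
5: R B1 -> L1 hit  d=D]
6: W B2 -> L2 miss  d=D]
7: R B4 -> L1 miss wb->B1  d=-]
8: W B7 -> L1 miss  d=D]

DIRTY = [2, 7]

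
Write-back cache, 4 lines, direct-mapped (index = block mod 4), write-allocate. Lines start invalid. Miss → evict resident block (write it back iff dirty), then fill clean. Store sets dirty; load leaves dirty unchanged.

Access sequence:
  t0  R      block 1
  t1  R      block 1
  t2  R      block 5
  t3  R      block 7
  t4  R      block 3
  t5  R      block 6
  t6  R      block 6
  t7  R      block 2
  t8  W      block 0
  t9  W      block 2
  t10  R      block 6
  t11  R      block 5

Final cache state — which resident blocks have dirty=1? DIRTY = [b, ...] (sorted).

0: R B1 → L1 miss [-]
1: R B1 → L1 hit [-]
2: R B5 → L1 miss [-]
3: R B7 → L3 miss [-]
4: R B3 → L3 miss [-]
5: R B6 → L2 miss [-]
6: R B6 → L2 hit [-]
7: R B2 → L2 miss [-]
8: W B0 → L0 miss [D]
9: W B2 → L2 hit [D]
10: R B6 → L2 miss wb→B2 [-]
11: R B5 → L1 hit [-]

DIRTY = [0]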